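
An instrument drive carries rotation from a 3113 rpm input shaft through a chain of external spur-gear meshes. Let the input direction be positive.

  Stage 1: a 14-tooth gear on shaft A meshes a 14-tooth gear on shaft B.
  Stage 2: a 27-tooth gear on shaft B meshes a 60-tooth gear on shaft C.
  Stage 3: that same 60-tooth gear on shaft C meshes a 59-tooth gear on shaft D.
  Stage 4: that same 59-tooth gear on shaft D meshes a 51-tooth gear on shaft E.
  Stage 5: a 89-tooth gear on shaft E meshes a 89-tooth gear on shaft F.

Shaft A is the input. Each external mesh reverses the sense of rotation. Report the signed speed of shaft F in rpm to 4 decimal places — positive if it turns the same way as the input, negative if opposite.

Stage 1 [14T→14T]: ω = 3113.0000×14/14 = 3113.0000 rpm, dir flips to −; running = −3113.0000
Stage 2 [27T→60T]: ω = 3113.0000×27/60 = 1400.8500 rpm, dir flips to +; running = +1400.8500
Stage 3 [60T→59T]: ω = 1400.8500×60/59 = 1424.5932 rpm, dir flips to −; running = −1424.5932
Stage 4 [59T→51T]: ω = 1424.5932×59/51 = 1648.0588 rpm, dir flips to +; running = +1648.0588
Stage 5 [89T→89T]: ω = 1648.0588×89/89 = 1648.0588 rpm, dir flips to −; running = −1648.0588

-1648.0588 rpm (opposite to input, |ω| = 1648.0588 rpm)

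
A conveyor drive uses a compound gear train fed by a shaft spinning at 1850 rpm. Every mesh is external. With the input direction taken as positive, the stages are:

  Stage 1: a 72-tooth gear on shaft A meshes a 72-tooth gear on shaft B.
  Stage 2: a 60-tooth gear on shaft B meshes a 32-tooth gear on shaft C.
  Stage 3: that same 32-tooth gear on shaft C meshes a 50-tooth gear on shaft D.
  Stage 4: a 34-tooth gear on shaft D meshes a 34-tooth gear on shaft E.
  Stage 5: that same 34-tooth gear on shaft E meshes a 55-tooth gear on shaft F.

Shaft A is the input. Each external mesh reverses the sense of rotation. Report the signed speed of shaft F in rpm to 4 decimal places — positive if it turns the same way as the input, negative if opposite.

Stage 1 [72T→72T]: ω = 1850.0000×72/72 = 1850.0000 rpm, dir flips to −; running = −1850.0000
Stage 2 [60T→32T]: ω = 1850.0000×60/32 = 3468.7500 rpm, dir flips to +; running = +3468.7500
Stage 3 [32T→50T]: ω = 3468.7500×32/50 = 2220.0000 rpm, dir flips to −; running = −2220.0000
Stage 4 [34T→34T]: ω = 2220.0000×34/34 = 2220.0000 rpm, dir flips to +; running = +2220.0000
Stage 5 [34T→55T]: ω = 2220.0000×34/55 = 1372.3636 rpm, dir flips to −; running = −1372.3636

-1372.3636 rpm (opposite to input, |ω| = 1372.3636 rpm)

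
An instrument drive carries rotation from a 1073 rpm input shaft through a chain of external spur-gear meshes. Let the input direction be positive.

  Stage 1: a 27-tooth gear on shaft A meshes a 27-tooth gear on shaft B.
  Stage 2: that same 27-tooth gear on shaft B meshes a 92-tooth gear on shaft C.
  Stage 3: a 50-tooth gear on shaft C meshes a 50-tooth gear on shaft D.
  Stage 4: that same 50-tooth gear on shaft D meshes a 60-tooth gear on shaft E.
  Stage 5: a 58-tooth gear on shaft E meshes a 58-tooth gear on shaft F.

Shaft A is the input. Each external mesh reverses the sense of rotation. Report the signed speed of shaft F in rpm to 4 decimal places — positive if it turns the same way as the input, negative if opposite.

-262.4185 rpm (opposite to input, |ω| = 262.4185 rpm)

Stage 1 [27T→27T]: ω = 1073.0000×27/27 = 1073.0000 rpm, dir flips to −; running = −1073.0000
Stage 2 [27T→92T]: ω = 1073.0000×27/92 = 314.9022 rpm, dir flips to +; running = +314.9022
Stage 3 [50T→50T]: ω = 314.9022×50/50 = 314.9022 rpm, dir flips to −; running = −314.9022
Stage 4 [50T→60T]: ω = 314.9022×50/60 = 262.4185 rpm, dir flips to +; running = +262.4185
Stage 5 [58T→58T]: ω = 262.4185×58/58 = 262.4185 rpm, dir flips to −; running = −262.4185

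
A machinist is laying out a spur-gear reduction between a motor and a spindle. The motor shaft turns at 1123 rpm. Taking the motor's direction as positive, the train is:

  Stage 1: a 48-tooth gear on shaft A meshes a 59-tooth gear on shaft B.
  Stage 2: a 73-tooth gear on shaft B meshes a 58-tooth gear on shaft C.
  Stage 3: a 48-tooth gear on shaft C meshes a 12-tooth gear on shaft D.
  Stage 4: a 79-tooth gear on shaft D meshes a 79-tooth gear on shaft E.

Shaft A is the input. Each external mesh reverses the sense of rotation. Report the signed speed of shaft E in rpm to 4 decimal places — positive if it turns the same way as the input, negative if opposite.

+4599.6400 rpm (same as input, |ω| = 4599.6400 rpm)

Stage 1 [48T→59T]: ω = 1123.0000×48/59 = 913.6271 rpm, dir flips to −; running = −913.6271
Stage 2 [73T→58T]: ω = 913.6271×73/58 = 1149.9100 rpm, dir flips to +; running = +1149.9100
Stage 3 [48T→12T]: ω = 1149.9100×48/12 = 4599.6400 rpm, dir flips to −; running = −4599.6400
Stage 4 [79T→79T]: ω = 4599.6400×79/79 = 4599.6400 rpm, dir flips to +; running = +4599.6400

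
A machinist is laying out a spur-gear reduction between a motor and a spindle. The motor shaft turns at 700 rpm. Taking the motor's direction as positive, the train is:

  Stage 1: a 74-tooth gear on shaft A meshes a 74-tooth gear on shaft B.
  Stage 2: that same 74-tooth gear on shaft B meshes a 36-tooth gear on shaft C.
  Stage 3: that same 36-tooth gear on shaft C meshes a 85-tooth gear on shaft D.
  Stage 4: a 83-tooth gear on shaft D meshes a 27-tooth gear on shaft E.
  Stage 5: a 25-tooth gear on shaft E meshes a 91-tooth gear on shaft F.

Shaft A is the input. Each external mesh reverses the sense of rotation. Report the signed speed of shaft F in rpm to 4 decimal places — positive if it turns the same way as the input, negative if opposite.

-514.6640 rpm (opposite to input, |ω| = 514.6640 rpm)

Stage 1 [74T→74T]: ω = 700.0000×74/74 = 700.0000 rpm, dir flips to −; running = −700.0000
Stage 2 [74T→36T]: ω = 700.0000×74/36 = 1438.8889 rpm, dir flips to +; running = +1438.8889
Stage 3 [36T→85T]: ω = 1438.8889×36/85 = 609.4118 rpm, dir flips to −; running = −609.4118
Stage 4 [83T→27T]: ω = 609.4118×83/27 = 1873.3769 rpm, dir flips to +; running = +1873.3769
Stage 5 [25T→91T]: ω = 1873.3769×25/91 = 514.6640 rpm, dir flips to −; running = −514.6640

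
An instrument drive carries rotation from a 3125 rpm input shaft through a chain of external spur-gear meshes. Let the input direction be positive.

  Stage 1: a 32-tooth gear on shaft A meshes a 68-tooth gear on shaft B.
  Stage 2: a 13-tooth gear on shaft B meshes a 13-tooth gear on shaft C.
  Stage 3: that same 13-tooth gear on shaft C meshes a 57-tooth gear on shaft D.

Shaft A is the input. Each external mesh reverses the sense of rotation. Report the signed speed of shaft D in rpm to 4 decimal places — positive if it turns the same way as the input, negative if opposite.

-335.3973 rpm (opposite to input, |ω| = 335.3973 rpm)

Stage 1 [32T→68T]: ω = 3125.0000×32/68 = 1470.5882 rpm, dir flips to −; running = −1470.5882
Stage 2 [13T→13T]: ω = 1470.5882×13/13 = 1470.5882 rpm, dir flips to +; running = +1470.5882
Stage 3 [13T→57T]: ω = 1470.5882×13/57 = 335.3973 rpm, dir flips to −; running = −335.3973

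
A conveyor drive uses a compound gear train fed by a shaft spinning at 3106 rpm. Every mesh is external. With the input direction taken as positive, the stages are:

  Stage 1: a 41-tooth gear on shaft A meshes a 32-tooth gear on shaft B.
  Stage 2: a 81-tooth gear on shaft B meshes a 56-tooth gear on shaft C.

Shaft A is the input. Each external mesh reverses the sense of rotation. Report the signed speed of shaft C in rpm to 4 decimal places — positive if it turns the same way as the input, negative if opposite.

+5756.1529 rpm (same as input, |ω| = 5756.1529 rpm)

Stage 1 [41T→32T]: ω = 3106.0000×41/32 = 3979.5625 rpm, dir flips to −; running = −3979.5625
Stage 2 [81T→56T]: ω = 3979.5625×81/56 = 5756.1529 rpm, dir flips to +; running = +5756.1529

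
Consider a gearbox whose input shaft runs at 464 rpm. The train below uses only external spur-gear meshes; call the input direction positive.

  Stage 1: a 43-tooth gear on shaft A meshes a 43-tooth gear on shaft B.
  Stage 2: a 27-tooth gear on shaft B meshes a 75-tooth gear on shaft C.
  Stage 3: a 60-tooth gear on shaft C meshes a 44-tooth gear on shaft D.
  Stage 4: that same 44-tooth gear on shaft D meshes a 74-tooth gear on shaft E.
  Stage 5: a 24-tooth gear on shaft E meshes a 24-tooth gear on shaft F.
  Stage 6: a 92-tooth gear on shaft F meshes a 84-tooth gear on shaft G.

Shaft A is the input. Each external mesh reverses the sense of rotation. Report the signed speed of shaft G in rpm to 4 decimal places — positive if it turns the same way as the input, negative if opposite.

Stage 1 [43T→43T]: ω = 464.0000×43/43 = 464.0000 rpm, dir flips to −; running = −464.0000
Stage 2 [27T→75T]: ω = 464.0000×27/75 = 167.0400 rpm, dir flips to +; running = +167.0400
Stage 3 [60T→44T]: ω = 167.0400×60/44 = 227.7818 rpm, dir flips to −; running = −227.7818
Stage 4 [44T→74T]: ω = 227.7818×44/74 = 135.4378 rpm, dir flips to +; running = +135.4378
Stage 5 [24T→24T]: ω = 135.4378×24/24 = 135.4378 rpm, dir flips to −; running = −135.4378
Stage 6 [92T→84T]: ω = 135.4378×92/84 = 148.3367 rpm, dir flips to +; running = +148.3367

+148.3367 rpm (same as input, |ω| = 148.3367 rpm)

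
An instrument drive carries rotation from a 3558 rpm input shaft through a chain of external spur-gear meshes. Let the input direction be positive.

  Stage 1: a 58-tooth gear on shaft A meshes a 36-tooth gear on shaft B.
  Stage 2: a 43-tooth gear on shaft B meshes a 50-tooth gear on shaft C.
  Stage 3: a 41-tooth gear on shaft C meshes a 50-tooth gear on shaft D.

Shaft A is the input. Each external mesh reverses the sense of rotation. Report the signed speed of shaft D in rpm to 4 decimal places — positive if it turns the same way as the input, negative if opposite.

Stage 1 [58T→36T]: ω = 3558.0000×58/36 = 5732.3333 rpm, dir flips to −; running = −5732.3333
Stage 2 [43T→50T]: ω = 5732.3333×43/50 = 4929.8067 rpm, dir flips to +; running = +4929.8067
Stage 3 [41T→50T]: ω = 4929.8067×41/50 = 4042.4415 rpm, dir flips to −; running = −4042.4415

-4042.4415 rpm (opposite to input, |ω| = 4042.4415 rpm)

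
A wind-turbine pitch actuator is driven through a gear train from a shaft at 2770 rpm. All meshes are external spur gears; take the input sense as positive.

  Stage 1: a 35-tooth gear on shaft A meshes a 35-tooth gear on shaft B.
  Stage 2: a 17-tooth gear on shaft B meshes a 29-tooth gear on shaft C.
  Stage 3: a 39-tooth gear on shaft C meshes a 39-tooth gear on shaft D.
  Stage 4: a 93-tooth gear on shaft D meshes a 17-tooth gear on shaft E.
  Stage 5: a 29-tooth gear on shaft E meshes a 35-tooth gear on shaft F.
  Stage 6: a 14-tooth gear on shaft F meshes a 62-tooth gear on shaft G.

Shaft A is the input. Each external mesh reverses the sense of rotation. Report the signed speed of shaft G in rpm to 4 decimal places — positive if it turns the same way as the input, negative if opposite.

Stage 1 [35T→35T]: ω = 2770.0000×35/35 = 2770.0000 rpm, dir flips to −; running = −2770.0000
Stage 2 [17T→29T]: ω = 2770.0000×17/29 = 1623.7931 rpm, dir flips to +; running = +1623.7931
Stage 3 [39T→39T]: ω = 1623.7931×39/39 = 1623.7931 rpm, dir flips to −; running = −1623.7931
Stage 4 [93T→17T]: ω = 1623.7931×93/17 = 8883.1034 rpm, dir flips to +; running = +8883.1034
Stage 5 [29T→35T]: ω = 8883.1034×29/35 = 7360.2857 rpm, dir flips to −; running = −7360.2857
Stage 6 [14T→62T]: ω = 7360.2857×14/62 = 1662.0000 rpm, dir flips to +; running = +1662.0000

+1662.0000 rpm (same as input, |ω| = 1662.0000 rpm)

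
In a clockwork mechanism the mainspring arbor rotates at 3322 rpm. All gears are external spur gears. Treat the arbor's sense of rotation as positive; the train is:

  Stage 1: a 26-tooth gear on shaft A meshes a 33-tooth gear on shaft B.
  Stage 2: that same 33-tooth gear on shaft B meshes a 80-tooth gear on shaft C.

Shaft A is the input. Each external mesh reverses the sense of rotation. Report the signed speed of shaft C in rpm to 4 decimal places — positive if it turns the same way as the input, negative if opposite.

+1079.6500 rpm (same as input, |ω| = 1079.6500 rpm)

Stage 1 [26T→33T]: ω = 3322.0000×26/33 = 2617.3333 rpm, dir flips to −; running = −2617.3333
Stage 2 [33T→80T]: ω = 2617.3333×33/80 = 1079.6500 rpm, dir flips to +; running = +1079.6500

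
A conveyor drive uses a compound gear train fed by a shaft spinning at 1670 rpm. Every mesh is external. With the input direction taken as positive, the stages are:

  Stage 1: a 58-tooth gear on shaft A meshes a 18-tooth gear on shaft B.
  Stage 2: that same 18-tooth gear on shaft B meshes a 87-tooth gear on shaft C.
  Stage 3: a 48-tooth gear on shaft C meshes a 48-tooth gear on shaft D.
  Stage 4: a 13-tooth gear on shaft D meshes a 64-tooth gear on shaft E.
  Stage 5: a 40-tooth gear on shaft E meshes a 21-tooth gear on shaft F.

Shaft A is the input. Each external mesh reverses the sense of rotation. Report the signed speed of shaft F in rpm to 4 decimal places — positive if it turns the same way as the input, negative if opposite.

Stage 1 [58T→18T]: ω = 1670.0000×58/18 = 5381.1111 rpm, dir flips to −; running = −5381.1111
Stage 2 [18T→87T]: ω = 5381.1111×18/87 = 1113.3333 rpm, dir flips to +; running = +1113.3333
Stage 3 [48T→48T]: ω = 1113.3333×48/48 = 1113.3333 rpm, dir flips to −; running = −1113.3333
Stage 4 [13T→64T]: ω = 1113.3333×13/64 = 226.1458 rpm, dir flips to +; running = +226.1458
Stage 5 [40T→21T]: ω = 226.1458×40/21 = 430.7540 rpm, dir flips to −; running = −430.7540

-430.7540 rpm (opposite to input, |ω| = 430.7540 rpm)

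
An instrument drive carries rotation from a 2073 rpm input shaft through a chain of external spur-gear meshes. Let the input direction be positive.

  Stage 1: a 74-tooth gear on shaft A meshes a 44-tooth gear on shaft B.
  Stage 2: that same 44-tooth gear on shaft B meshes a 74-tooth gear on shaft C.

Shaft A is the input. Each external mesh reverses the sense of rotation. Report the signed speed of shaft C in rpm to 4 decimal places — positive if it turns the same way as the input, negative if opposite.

Stage 1 [74T→44T]: ω = 2073.0000×74/44 = 3486.4091 rpm, dir flips to −; running = −3486.4091
Stage 2 [44T→74T]: ω = 3486.4091×44/74 = 2073.0000 rpm, dir flips to +; running = +2073.0000

+2073.0000 rpm (same as input, |ω| = 2073.0000 rpm)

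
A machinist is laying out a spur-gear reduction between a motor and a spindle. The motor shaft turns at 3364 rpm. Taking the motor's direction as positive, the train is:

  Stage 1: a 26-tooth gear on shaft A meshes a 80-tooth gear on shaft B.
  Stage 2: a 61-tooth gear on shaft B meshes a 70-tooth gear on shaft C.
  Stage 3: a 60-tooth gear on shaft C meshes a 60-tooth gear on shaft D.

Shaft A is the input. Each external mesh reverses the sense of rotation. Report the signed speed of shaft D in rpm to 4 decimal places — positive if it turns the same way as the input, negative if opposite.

-952.7329 rpm (opposite to input, |ω| = 952.7329 rpm)

Stage 1 [26T→80T]: ω = 3364.0000×26/80 = 1093.3000 rpm, dir flips to −; running = −1093.3000
Stage 2 [61T→70T]: ω = 1093.3000×61/70 = 952.7329 rpm, dir flips to +; running = +952.7329
Stage 3 [60T→60T]: ω = 952.7329×60/60 = 952.7329 rpm, dir flips to −; running = −952.7329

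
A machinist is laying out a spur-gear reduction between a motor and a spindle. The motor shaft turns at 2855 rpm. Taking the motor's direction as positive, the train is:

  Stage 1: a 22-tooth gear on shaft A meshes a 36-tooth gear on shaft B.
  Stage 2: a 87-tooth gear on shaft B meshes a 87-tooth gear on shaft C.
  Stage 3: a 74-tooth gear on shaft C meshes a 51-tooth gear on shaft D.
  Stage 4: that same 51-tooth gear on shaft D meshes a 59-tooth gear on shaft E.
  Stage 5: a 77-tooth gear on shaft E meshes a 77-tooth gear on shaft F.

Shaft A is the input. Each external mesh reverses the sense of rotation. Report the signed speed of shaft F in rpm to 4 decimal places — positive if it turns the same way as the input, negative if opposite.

-2188.2957 rpm (opposite to input, |ω| = 2188.2957 rpm)

Stage 1 [22T→36T]: ω = 2855.0000×22/36 = 1744.7222 rpm, dir flips to −; running = −1744.7222
Stage 2 [87T→87T]: ω = 1744.7222×87/87 = 1744.7222 rpm, dir flips to +; running = +1744.7222
Stage 3 [74T→51T]: ω = 1744.7222×74/51 = 2531.5577 rpm, dir flips to −; running = −2531.5577
Stage 4 [51T→59T]: ω = 2531.5577×51/59 = 2188.2957 rpm, dir flips to +; running = +2188.2957
Stage 5 [77T→77T]: ω = 2188.2957×77/77 = 2188.2957 rpm, dir flips to −; running = −2188.2957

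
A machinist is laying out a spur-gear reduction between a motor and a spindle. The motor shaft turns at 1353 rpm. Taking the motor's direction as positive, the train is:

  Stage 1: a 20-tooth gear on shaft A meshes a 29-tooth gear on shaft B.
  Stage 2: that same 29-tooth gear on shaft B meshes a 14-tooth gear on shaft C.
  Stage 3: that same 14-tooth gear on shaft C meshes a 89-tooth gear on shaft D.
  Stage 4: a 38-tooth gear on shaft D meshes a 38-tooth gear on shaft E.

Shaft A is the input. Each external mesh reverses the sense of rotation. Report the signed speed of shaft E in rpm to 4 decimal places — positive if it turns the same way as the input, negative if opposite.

Stage 1 [20T→29T]: ω = 1353.0000×20/29 = 933.1034 rpm, dir flips to −; running = −933.1034
Stage 2 [29T→14T]: ω = 933.1034×29/14 = 1932.8571 rpm, dir flips to +; running = +1932.8571
Stage 3 [14T→89T]: ω = 1932.8571×14/89 = 304.0449 rpm, dir flips to −; running = −304.0449
Stage 4 [38T→38T]: ω = 304.0449×38/38 = 304.0449 rpm, dir flips to +; running = +304.0449

+304.0449 rpm (same as input, |ω| = 304.0449 rpm)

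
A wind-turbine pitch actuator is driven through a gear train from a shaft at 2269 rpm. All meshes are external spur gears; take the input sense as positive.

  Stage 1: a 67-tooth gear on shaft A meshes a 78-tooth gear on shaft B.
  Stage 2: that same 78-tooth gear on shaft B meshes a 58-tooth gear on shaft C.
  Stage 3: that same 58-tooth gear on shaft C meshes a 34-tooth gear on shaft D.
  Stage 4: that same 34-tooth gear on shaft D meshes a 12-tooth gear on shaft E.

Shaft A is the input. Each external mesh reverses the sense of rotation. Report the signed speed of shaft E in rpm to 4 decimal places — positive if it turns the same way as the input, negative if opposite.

Stage 1 [67T→78T]: ω = 2269.0000×67/78 = 1949.0128 rpm, dir flips to −; running = −1949.0128
Stage 2 [78T→58T]: ω = 1949.0128×78/58 = 2621.0862 rpm, dir flips to +; running = +2621.0862
Stage 3 [58T→34T]: ω = 2621.0862×58/34 = 4471.2647 rpm, dir flips to −; running = −4471.2647
Stage 4 [34T→12T]: ω = 4471.2647×34/12 = 12668.5833 rpm, dir flips to +; running = +12668.5833

+12668.5833 rpm (same as input, |ω| = 12668.5833 rpm)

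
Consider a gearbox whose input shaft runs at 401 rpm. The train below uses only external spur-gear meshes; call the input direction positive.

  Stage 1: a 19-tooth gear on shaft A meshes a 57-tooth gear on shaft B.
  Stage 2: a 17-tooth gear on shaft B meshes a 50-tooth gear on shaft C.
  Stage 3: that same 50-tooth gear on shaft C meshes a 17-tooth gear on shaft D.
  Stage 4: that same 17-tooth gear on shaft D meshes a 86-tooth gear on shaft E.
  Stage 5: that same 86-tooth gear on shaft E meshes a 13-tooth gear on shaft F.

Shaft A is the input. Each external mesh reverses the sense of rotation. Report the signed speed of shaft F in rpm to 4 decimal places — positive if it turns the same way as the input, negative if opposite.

Stage 1 [19T→57T]: ω = 401.0000×19/57 = 133.6667 rpm, dir flips to −; running = −133.6667
Stage 2 [17T→50T]: ω = 133.6667×17/50 = 45.4467 rpm, dir flips to +; running = +45.4467
Stage 3 [50T→17T]: ω = 45.4467×50/17 = 133.6667 rpm, dir flips to −; running = −133.6667
Stage 4 [17T→86T]: ω = 133.6667×17/86 = 26.4225 rpm, dir flips to +; running = +26.4225
Stage 5 [86T→13T]: ω = 26.4225×86/13 = 174.7949 rpm, dir flips to −; running = −174.7949

-174.7949 rpm (opposite to input, |ω| = 174.7949 rpm)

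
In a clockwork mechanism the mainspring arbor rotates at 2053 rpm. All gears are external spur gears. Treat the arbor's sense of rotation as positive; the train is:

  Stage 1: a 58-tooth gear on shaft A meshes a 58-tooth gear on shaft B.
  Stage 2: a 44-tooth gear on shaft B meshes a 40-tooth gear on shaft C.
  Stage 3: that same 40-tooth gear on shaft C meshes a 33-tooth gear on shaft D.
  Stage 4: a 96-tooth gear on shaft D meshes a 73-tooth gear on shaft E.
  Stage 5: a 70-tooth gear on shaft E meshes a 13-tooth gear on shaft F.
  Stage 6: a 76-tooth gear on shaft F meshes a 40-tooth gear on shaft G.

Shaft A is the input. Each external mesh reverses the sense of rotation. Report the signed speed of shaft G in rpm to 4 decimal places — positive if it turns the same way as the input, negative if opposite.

+36828.5269 rpm (same as input, |ω| = 36828.5269 rpm)

Stage 1 [58T→58T]: ω = 2053.0000×58/58 = 2053.0000 rpm, dir flips to −; running = −2053.0000
Stage 2 [44T→40T]: ω = 2053.0000×44/40 = 2258.3000 rpm, dir flips to +; running = +2258.3000
Stage 3 [40T→33T]: ω = 2258.3000×40/33 = 2737.3333 rpm, dir flips to −; running = −2737.3333
Stage 4 [96T→73T]: ω = 2737.3333×96/73 = 3599.7808 rpm, dir flips to +; running = +3599.7808
Stage 5 [70T→13T]: ω = 3599.7808×70/13 = 19383.4352 rpm, dir flips to −; running = −19383.4352
Stage 6 [76T→40T]: ω = 19383.4352×76/40 = 36828.5269 rpm, dir flips to +; running = +36828.5269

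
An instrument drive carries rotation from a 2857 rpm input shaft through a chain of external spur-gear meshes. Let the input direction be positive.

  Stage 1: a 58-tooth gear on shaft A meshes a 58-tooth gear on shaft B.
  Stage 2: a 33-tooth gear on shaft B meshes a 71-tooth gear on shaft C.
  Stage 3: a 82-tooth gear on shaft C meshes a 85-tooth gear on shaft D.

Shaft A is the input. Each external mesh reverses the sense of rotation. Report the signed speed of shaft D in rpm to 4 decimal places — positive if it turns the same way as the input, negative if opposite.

Stage 1 [58T→58T]: ω = 2857.0000×58/58 = 2857.0000 rpm, dir flips to −; running = −2857.0000
Stage 2 [33T→71T]: ω = 2857.0000×33/71 = 1327.9014 rpm, dir flips to +; running = +1327.9014
Stage 3 [82T→85T]: ω = 1327.9014×82/85 = 1281.0343 rpm, dir flips to −; running = −1281.0343

-1281.0343 rpm (opposite to input, |ω| = 1281.0343 rpm)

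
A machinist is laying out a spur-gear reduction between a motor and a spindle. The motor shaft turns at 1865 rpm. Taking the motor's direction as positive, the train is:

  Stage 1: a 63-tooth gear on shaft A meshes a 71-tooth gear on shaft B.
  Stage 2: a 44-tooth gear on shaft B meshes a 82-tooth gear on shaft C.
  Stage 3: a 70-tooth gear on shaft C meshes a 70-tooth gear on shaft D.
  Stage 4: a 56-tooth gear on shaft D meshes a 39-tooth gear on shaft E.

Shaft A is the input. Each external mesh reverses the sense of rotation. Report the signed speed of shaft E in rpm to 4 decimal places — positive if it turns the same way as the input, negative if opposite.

Stage 1 [63T→71T]: ω = 1865.0000×63/71 = 1654.8592 rpm, dir flips to −; running = −1654.8592
Stage 2 [44T→82T]: ω = 1654.8592×44/82 = 887.9732 rpm, dir flips to +; running = +887.9732
Stage 3 [70T→70T]: ω = 887.9732×70/70 = 887.9732 rpm, dir flips to −; running = −887.9732
Stage 4 [56T→39T]: ω = 887.9732×56/39 = 1275.0384 rpm, dir flips to +; running = +1275.0384

+1275.0384 rpm (same as input, |ω| = 1275.0384 rpm)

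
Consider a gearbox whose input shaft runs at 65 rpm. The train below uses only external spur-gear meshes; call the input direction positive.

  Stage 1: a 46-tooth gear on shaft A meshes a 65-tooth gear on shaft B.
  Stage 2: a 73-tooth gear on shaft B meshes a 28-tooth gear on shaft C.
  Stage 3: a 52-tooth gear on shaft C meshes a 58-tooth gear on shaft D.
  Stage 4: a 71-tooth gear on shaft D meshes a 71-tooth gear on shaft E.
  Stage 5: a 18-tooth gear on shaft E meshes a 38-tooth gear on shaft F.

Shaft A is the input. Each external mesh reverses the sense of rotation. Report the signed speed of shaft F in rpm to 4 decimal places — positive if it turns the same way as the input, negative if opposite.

-50.9316 rpm (opposite to input, |ω| = 50.9316 rpm)

Stage 1 [46T→65T]: ω = 65.0000×46/65 = 46.0000 rpm, dir flips to −; running = −46.0000
Stage 2 [73T→28T]: ω = 46.0000×73/28 = 119.9286 rpm, dir flips to +; running = +119.9286
Stage 3 [52T→58T]: ω = 119.9286×52/58 = 107.5222 rpm, dir flips to −; running = −107.5222
Stage 4 [71T→71T]: ω = 107.5222×71/71 = 107.5222 rpm, dir flips to +; running = +107.5222
Stage 5 [18T→38T]: ω = 107.5222×18/38 = 50.9316 rpm, dir flips to −; running = −50.9316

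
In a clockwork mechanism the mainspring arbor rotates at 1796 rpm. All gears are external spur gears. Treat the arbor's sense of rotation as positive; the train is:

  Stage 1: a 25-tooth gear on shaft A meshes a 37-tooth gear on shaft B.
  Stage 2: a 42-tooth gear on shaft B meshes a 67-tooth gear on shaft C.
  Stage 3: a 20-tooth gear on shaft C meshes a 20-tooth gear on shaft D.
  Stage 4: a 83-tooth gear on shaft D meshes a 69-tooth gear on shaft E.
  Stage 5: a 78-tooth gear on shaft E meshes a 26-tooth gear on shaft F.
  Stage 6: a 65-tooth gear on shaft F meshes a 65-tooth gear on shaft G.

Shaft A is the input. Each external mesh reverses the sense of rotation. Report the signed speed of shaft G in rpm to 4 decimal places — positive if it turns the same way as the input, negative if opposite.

Stage 1 [25T→37T]: ω = 1796.0000×25/37 = 1213.5135 rpm, dir flips to −; running = −1213.5135
Stage 2 [42T→67T]: ω = 1213.5135×42/67 = 760.7100 rpm, dir flips to +; running = +760.7100
Stage 3 [20T→20T]: ω = 760.7100×20/20 = 760.7100 rpm, dir flips to −; running = −760.7100
Stage 4 [83T→69T]: ω = 760.7100×83/69 = 915.0569 rpm, dir flips to +; running = +915.0569
Stage 5 [78T→26T]: ω = 915.0569×78/26 = 2745.1707 rpm, dir flips to −; running = −2745.1707
Stage 6 [65T→65T]: ω = 2745.1707×65/65 = 2745.1707 rpm, dir flips to +; running = +2745.1707

+2745.1707 rpm (same as input, |ω| = 2745.1707 rpm)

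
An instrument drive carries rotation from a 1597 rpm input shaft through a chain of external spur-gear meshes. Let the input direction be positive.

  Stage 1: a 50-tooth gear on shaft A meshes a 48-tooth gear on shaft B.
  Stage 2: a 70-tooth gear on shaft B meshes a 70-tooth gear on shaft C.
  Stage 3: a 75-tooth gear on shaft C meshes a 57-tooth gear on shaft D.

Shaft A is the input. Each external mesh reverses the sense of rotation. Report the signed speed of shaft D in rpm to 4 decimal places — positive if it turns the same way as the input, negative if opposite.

Stage 1 [50T→48T]: ω = 1597.0000×50/48 = 1663.5417 rpm, dir flips to −; running = −1663.5417
Stage 2 [70T→70T]: ω = 1663.5417×70/70 = 1663.5417 rpm, dir flips to +; running = +1663.5417
Stage 3 [75T→57T]: ω = 1663.5417×75/57 = 2188.8706 rpm, dir flips to −; running = −2188.8706

-2188.8706 rpm (opposite to input, |ω| = 2188.8706 rpm)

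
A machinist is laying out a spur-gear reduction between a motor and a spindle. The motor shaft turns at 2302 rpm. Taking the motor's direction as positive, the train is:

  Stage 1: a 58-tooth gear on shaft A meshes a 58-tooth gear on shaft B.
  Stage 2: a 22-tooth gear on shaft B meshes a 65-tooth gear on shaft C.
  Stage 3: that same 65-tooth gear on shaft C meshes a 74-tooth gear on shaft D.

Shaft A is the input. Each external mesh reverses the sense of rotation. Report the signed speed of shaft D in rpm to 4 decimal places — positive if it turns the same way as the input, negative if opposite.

Stage 1 [58T→58T]: ω = 2302.0000×58/58 = 2302.0000 rpm, dir flips to −; running = −2302.0000
Stage 2 [22T→65T]: ω = 2302.0000×22/65 = 779.1385 rpm, dir flips to +; running = +779.1385
Stage 3 [65T→74T]: ω = 779.1385×65/74 = 684.3784 rpm, dir flips to −; running = −684.3784

-684.3784 rpm (opposite to input, |ω| = 684.3784 rpm)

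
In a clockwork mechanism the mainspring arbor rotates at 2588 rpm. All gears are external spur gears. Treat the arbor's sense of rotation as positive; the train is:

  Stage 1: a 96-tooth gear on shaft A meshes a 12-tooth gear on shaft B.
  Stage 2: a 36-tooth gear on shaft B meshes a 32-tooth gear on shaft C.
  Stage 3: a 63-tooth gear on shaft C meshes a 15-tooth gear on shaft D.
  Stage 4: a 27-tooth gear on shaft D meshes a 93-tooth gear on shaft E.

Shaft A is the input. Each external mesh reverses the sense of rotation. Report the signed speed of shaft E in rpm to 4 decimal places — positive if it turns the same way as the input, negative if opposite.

Stage 1 [96T→12T]: ω = 2588.0000×96/12 = 20704.0000 rpm, dir flips to −; running = −20704.0000
Stage 2 [36T→32T]: ω = 20704.0000×36/32 = 23292.0000 rpm, dir flips to +; running = +23292.0000
Stage 3 [63T→15T]: ω = 23292.0000×63/15 = 97826.4000 rpm, dir flips to −; running = −97826.4000
Stage 4 [27T→93T]: ω = 97826.4000×27/93 = 28401.2129 rpm, dir flips to +; running = +28401.2129

+28401.2129 rpm (same as input, |ω| = 28401.2129 rpm)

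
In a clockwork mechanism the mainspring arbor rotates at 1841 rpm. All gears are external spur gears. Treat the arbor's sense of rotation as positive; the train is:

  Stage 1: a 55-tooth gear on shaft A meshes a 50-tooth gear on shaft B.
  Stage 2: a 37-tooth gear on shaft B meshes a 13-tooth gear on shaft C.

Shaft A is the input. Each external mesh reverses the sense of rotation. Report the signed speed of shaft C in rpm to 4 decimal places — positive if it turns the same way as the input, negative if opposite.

Stage 1 [55T→50T]: ω = 1841.0000×55/50 = 2025.1000 rpm, dir flips to −; running = −2025.1000
Stage 2 [37T→13T]: ω = 2025.1000×37/13 = 5763.7462 rpm, dir flips to +; running = +5763.7462

+5763.7462 rpm (same as input, |ω| = 5763.7462 rpm)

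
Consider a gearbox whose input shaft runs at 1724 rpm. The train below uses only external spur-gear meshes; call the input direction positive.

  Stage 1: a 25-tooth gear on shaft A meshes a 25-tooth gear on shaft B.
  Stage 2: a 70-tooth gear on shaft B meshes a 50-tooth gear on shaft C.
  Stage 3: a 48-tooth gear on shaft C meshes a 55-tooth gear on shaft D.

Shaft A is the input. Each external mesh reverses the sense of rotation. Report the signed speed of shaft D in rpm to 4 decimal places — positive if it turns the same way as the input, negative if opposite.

Stage 1 [25T→25T]: ω = 1724.0000×25/25 = 1724.0000 rpm, dir flips to −; running = −1724.0000
Stage 2 [70T→50T]: ω = 1724.0000×70/50 = 2413.6000 rpm, dir flips to +; running = +2413.6000
Stage 3 [48T→55T]: ω = 2413.6000×48/55 = 2106.4145 rpm, dir flips to −; running = −2106.4145

-2106.4145 rpm (opposite to input, |ω| = 2106.4145 rpm)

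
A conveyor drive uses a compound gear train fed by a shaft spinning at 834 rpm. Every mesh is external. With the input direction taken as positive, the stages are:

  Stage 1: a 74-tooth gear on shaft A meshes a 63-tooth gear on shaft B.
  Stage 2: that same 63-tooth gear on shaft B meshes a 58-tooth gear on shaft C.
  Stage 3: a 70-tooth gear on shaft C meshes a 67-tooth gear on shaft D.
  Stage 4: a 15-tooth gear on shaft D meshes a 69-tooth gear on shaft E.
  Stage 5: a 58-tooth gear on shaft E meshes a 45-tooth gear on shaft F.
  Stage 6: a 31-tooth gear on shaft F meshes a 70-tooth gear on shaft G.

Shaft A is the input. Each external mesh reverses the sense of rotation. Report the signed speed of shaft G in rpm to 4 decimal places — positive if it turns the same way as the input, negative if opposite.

Stage 1 [74T→63T]: ω = 834.0000×74/63 = 979.6190 rpm, dir flips to −; running = −979.6190
Stage 2 [63T→58T]: ω = 979.6190×63/58 = 1064.0690 rpm, dir flips to +; running = +1064.0690
Stage 3 [70T→67T]: ω = 1064.0690×70/67 = 1111.7138 rpm, dir flips to −; running = −1111.7138
Stage 4 [15T→69T]: ω = 1111.7138×15/69 = 241.6769 rpm, dir flips to +; running = +241.6769
Stage 5 [58T→45T]: ω = 241.6769×58/45 = 311.4947 rpm, dir flips to −; running = −311.4947
Stage 6 [31T→70T]: ω = 311.4947×31/70 = 137.9477 rpm, dir flips to +; running = +137.9477

+137.9477 rpm (same as input, |ω| = 137.9477 rpm)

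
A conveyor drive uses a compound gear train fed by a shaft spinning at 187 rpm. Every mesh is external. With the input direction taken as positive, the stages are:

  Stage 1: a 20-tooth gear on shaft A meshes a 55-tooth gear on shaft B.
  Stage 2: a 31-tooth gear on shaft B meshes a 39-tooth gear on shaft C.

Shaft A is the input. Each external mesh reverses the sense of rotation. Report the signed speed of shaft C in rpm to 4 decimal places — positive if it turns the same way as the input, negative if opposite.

+54.0513 rpm (same as input, |ω| = 54.0513 rpm)

Stage 1 [20T→55T]: ω = 187.0000×20/55 = 68.0000 rpm, dir flips to −; running = −68.0000
Stage 2 [31T→39T]: ω = 68.0000×31/39 = 54.0513 rpm, dir flips to +; running = +54.0513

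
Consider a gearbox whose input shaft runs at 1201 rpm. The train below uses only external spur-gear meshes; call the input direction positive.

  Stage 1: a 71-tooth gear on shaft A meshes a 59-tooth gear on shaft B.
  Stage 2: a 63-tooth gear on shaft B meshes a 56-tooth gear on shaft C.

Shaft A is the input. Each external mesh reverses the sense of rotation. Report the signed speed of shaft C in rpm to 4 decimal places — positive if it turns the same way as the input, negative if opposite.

+1625.9301 rpm (same as input, |ω| = 1625.9301 rpm)

Stage 1 [71T→59T]: ω = 1201.0000×71/59 = 1445.2712 rpm, dir flips to −; running = −1445.2712
Stage 2 [63T→56T]: ω = 1445.2712×63/56 = 1625.9301 rpm, dir flips to +; running = +1625.9301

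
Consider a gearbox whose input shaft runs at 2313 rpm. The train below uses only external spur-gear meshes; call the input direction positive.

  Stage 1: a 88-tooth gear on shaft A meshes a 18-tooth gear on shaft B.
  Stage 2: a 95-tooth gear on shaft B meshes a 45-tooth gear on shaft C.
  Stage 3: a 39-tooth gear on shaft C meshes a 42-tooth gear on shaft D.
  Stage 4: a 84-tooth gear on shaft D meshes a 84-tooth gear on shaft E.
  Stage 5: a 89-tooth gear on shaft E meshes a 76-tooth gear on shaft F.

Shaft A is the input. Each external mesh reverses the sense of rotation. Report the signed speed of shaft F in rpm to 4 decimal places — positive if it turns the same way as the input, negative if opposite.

-25959.0397 rpm (opposite to input, |ω| = 25959.0397 rpm)

Stage 1 [88T→18T]: ω = 2313.0000×88/18 = 11308.0000 rpm, dir flips to −; running = −11308.0000
Stage 2 [95T→45T]: ω = 11308.0000×95/45 = 23872.4444 rpm, dir flips to +; running = +23872.4444
Stage 3 [39T→42T]: ω = 23872.4444×39/42 = 22167.2698 rpm, dir flips to −; running = −22167.2698
Stage 4 [84T→84T]: ω = 22167.2698×84/84 = 22167.2698 rpm, dir flips to +; running = +22167.2698
Stage 5 [89T→76T]: ω = 22167.2698×89/76 = 25959.0397 rpm, dir flips to −; running = −25959.0397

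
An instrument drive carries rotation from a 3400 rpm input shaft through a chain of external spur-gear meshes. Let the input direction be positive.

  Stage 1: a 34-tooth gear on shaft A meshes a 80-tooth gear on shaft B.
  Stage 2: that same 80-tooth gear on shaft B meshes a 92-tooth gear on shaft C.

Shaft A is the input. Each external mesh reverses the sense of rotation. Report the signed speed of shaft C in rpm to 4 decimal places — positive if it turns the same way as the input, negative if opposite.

+1256.5217 rpm (same as input, |ω| = 1256.5217 rpm)

Stage 1 [34T→80T]: ω = 3400.0000×34/80 = 1445.0000 rpm, dir flips to −; running = −1445.0000
Stage 2 [80T→92T]: ω = 1445.0000×80/92 = 1256.5217 rpm, dir flips to +; running = +1256.5217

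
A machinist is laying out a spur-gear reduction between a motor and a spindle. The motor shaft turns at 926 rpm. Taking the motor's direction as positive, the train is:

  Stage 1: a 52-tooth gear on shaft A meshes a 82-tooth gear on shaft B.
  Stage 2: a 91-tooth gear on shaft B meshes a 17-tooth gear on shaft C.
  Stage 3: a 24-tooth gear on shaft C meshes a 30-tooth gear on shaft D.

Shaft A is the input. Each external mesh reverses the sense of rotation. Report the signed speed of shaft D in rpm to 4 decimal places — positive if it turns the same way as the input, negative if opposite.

-2514.6812 rpm (opposite to input, |ω| = 2514.6812 rpm)

Stage 1 [52T→82T]: ω = 926.0000×52/82 = 587.2195 rpm, dir flips to −; running = −587.2195
Stage 2 [91T→17T]: ω = 587.2195×91/17 = 3143.3515 rpm, dir flips to +; running = +3143.3515
Stage 3 [24T→30T]: ω = 3143.3515×24/30 = 2514.6812 rpm, dir flips to −; running = −2514.6812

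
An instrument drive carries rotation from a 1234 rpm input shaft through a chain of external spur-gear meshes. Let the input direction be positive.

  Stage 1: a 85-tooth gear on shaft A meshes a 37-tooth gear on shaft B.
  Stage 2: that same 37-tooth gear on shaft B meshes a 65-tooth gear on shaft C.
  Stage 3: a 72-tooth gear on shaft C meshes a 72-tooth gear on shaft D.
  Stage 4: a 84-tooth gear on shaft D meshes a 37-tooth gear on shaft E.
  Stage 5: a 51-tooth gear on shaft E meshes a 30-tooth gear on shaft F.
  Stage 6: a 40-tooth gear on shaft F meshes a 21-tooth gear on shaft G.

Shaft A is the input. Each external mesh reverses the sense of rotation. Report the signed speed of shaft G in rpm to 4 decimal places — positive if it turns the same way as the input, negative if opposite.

+11862.8191 rpm (same as input, |ω| = 11862.8191 rpm)

Stage 1 [85T→37T]: ω = 1234.0000×85/37 = 2834.8649 rpm, dir flips to −; running = −2834.8649
Stage 2 [37T→65T]: ω = 2834.8649×37/65 = 1613.6923 rpm, dir flips to +; running = +1613.6923
Stage 3 [72T→72T]: ω = 1613.6923×72/72 = 1613.6923 rpm, dir flips to −; running = −1613.6923
Stage 4 [84T→37T]: ω = 1613.6923×84/37 = 3663.5177 rpm, dir flips to +; running = +3663.5177
Stage 5 [51T→30T]: ω = 3663.5177×51/30 = 6227.9800 rpm, dir flips to −; running = −6227.9800
Stage 6 [40T→21T]: ω = 6227.9800×40/21 = 11862.8191 rpm, dir flips to +; running = +11862.8191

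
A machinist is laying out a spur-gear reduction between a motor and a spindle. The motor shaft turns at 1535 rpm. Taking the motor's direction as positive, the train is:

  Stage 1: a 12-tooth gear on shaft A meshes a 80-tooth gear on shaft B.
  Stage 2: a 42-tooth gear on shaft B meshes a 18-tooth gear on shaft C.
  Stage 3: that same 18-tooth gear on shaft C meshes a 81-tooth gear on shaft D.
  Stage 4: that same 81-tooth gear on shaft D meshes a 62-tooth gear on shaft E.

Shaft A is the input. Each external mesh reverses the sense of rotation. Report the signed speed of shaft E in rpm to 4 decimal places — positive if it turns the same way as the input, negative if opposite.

Stage 1 [12T→80T]: ω = 1535.0000×12/80 = 230.2500 rpm, dir flips to −; running = −230.2500
Stage 2 [42T→18T]: ω = 230.2500×42/18 = 537.2500 rpm, dir flips to +; running = +537.2500
Stage 3 [18T→81T]: ω = 537.2500×18/81 = 119.3889 rpm, dir flips to −; running = −119.3889
Stage 4 [81T→62T]: ω = 119.3889×81/62 = 155.9758 rpm, dir flips to +; running = +155.9758

+155.9758 rpm (same as input, |ω| = 155.9758 rpm)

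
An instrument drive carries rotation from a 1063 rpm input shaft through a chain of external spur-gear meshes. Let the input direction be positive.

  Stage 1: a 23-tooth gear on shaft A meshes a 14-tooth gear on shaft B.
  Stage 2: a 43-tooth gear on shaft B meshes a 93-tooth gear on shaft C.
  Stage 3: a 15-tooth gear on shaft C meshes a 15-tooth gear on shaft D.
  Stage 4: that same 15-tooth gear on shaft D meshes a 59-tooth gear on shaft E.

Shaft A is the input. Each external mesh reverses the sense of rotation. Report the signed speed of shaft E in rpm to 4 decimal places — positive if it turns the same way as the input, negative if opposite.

Stage 1 [23T→14T]: ω = 1063.0000×23/14 = 1746.3571 rpm, dir flips to −; running = −1746.3571
Stage 2 [43T→93T]: ω = 1746.3571×43/93 = 807.4555 rpm, dir flips to +; running = +807.4555
Stage 3 [15T→15T]: ω = 807.4555×15/15 = 807.4555 rpm, dir flips to −; running = −807.4555
Stage 4 [15T→59T]: ω = 807.4555×15/59 = 205.2853 rpm, dir flips to +; running = +205.2853

+205.2853 rpm (same as input, |ω| = 205.2853 rpm)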